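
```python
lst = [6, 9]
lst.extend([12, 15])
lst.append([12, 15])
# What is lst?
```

After line 1: lst = [6, 9]
After line 2 (extend unpacks [12, 15]): lst = [6, 9, 12, 15]
After line 3 (append adds [12, 15] as single element): lst = [6, 9, 12, 15, [12, 15]]

[6, 9, 12, 15, [12, 15]]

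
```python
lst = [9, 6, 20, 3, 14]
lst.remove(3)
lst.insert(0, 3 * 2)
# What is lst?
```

After line 1: lst = [9, 6, 20, 3, 14]
After line 2 (remove first 3): lst = [9, 6, 20, 14]
After line 3 (insert 6 at index 0): lst = [6, 9, 6, 20, 14]

[6, 9, 6, 20, 14]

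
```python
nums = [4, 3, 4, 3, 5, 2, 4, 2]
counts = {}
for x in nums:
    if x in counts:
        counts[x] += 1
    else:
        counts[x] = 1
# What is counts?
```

Initial: counts = {}, nums = [4, 3, 4, 3, 5, 2, 4, 2]
See 4: counts = {4: 1}
See 3: counts = {4: 1, 3: 1}
See 4: counts = {4: 2, 3: 1}
See 3: counts = {4: 2, 3: 2}
See 5: counts = {4: 2, 3: 2, 5: 1}
See 2: counts = {4: 2, 3: 2, 5: 1, 2: 1}
See 4: counts = {4: 3, 3: 2, 5: 1, 2: 1}
See 2: counts = {4: 3, 3: 2, 5: 1, 2: 2}

{4: 3, 3: 2, 5: 1, 2: 2}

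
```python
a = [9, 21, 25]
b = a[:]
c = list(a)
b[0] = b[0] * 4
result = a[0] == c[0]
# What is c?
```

After line 1: a = [9, 21, 25]
After line 2 (b = a[:], copy): a = [9, 21, 25], b = [9, 21, 25]
After line 3 (c = list(a) is a copy, new object): c = [9, 21, 25]
After line 4 (b[0] = 9 * 4 = 36; only b mutates (copy)): a = [9, 21, 25], b = [36, 21, 25], c = [9, 21, 25]
After line 5 (a[0] = 9, c[0] = 9; result = True)

[9, 21, 25]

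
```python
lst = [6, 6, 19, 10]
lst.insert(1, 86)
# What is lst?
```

[6, 86, 6, 19, 10]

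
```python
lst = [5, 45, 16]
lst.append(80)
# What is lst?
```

[5, 45, 16, 80]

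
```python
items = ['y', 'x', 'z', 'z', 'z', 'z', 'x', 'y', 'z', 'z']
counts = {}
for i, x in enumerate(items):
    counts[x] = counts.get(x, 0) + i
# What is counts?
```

Initial: counts = {}, items = ['y', 'x', 'z', 'z', 'z', 'z', 'x', 'y', 'z', 'z']
i=0, x='y': counts = {'y': 0}
i=1, x='x': counts = {'y': 0, 'x': 1}
i=2, x='z': counts = {'y': 0, 'x': 1, 'z': 2}
i=3, x='z': counts = {'y': 0, 'x': 1, 'z': 5}
i=4, x='z': counts = {'y': 0, 'x': 1, 'z': 9}
i=5, x='z': counts = {'y': 0, 'x': 1, 'z': 14}
i=6, x='x': counts = {'y': 0, 'x': 7, 'z': 14}
i=7, x='y': counts = {'y': 7, 'x': 7, 'z': 14}
i=8, x='z': counts = {'y': 7, 'x': 7, 'z': 22}
i=9, x='z': counts = {'y': 7, 'x': 7, 'z': 31}

{'y': 7, 'x': 7, 'z': 31}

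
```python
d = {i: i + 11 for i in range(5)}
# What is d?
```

{0: 11, 1: 12, 2: 13, 3: 14, 4: 15}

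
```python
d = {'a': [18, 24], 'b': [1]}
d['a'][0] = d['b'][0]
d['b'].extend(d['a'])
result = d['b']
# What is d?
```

After line 1: d = {'a': [18, 24], 'b': [1]}
After line 2 (a[0] = b[0] = 1): d = {'a': [1, 24], 'b': [1]}
After line 3 (b.extend(a) appends [1, 24]): d = {'a': [1, 24], 'b': [1, 1, 24]}
After line 4: result = d['b'] = [1, 1, 24]

{'a': [1, 24], 'b': [1, 1, 24]}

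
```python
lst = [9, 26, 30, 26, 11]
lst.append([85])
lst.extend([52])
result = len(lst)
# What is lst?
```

After line 1: lst = [9, 26, 30, 26, 11]
After line 2 (append adds [85] as single element): lst = [9, 26, 30, 26, 11, [85]]
After line 3 (extend unpacks [52], adds 52): lst = [9, 26, 30, 26, 11, [85], 52]
After line 4: result = len(lst) = 7

[9, 26, 30, 26, 11, [85], 52]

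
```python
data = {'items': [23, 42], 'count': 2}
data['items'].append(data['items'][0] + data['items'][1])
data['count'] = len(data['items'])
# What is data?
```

After line 1: data = {'items': [23, 42], 'count': 2}
After line 2 (append 23 + 42 = 65): data = {'items': [23, 42, 65], 'count': 2}
After line 3 (count = len(items) = 3): data = {'items': [23, 42, 65], 'count': 3}

{'items': [23, 42, 65], 'count': 3}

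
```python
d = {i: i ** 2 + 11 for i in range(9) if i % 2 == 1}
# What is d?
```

{1: 12, 3: 20, 5: 36, 7: 60}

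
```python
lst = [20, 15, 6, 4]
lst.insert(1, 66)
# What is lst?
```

[20, 66, 15, 6, 4]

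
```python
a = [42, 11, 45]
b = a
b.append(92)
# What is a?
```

After line 1: a = [42, 11, 45]
After line 2 (b = a is an alias, same object): a = [42, 11, 45], b = [42, 11, 45]
After line 3 (b.append mutates the shared list): a = [42, 11, 45, 92], b = [42, 11, 45, 92]

[42, 11, 45, 92]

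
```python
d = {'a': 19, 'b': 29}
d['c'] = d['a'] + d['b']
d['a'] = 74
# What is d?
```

After line 1: d = {'a': 19, 'b': 29}
After line 2 (d['c'] = 19 + 29): d = {'a': 19, 'b': 29, 'c': 48}
After line 3: d = {'a': 74, 'b': 29, 'c': 48}

{'a': 74, 'b': 29, 'c': 48}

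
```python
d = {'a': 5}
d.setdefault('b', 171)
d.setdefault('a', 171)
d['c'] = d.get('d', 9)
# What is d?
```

After line 1: d = {'a': 5}
After line 2 (setdefault adds 'b'=171): d = {'a': 5, 'b': 171}
After line 3 (setdefault 'a' no-op, already exists): d = {'a': 5, 'b': 171}
After line 4 (get('d', 9) returns default since 'd' not in d): d = {'a': 5, 'b': 171, 'c': 9}

{'a': 5, 'b': 171, 'c': 9}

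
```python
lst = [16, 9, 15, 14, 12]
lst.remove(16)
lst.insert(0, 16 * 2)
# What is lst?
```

After line 1: lst = [16, 9, 15, 14, 12]
After line 2 (remove first 16): lst = [9, 15, 14, 12]
After line 3 (insert 32 at index 0): lst = [32, 9, 15, 14, 12]

[32, 9, 15, 14, 12]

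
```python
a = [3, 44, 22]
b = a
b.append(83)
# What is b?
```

After line 1: a = [3, 44, 22]
After line 2 (b = a is an alias, same object): a = [3, 44, 22], b = [3, 44, 22]
After line 3 (b.append mutates the shared list): a = [3, 44, 22, 83], b = [3, 44, 22, 83]

[3, 44, 22, 83]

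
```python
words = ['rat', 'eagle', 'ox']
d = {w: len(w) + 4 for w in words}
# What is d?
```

{'rat': 7, 'eagle': 9, 'ox': 6}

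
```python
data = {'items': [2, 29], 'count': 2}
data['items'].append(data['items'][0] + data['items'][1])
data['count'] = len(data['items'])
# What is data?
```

After line 1: data = {'items': [2, 29], 'count': 2}
After line 2 (append 2 + 29 = 31): data = {'items': [2, 29, 31], 'count': 2}
After line 3 (count = len(items) = 3): data = {'items': [2, 29, 31], 'count': 3}

{'items': [2, 29, 31], 'count': 3}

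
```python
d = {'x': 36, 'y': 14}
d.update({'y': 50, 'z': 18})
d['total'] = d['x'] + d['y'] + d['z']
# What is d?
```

After line 1: d = {'x': 36, 'y': 14}
After line 2 (y overwritten, z added): d = {'x': 36, 'y': 50, 'z': 18}
After line 3 (total = 36 + 50 + 18 = 104): d = {'x': 36, 'y': 50, 'z': 18, 'total': 104}

{'x': 36, 'y': 50, 'z': 18, 'total': 104}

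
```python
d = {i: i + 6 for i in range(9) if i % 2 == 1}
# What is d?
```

{1: 7, 3: 9, 5: 11, 7: 13}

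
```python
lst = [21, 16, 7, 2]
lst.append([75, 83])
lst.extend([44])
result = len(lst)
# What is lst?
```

After line 1: lst = [21, 16, 7, 2]
After line 2 (append adds [75, 83] as single element): lst = [21, 16, 7, 2, [75, 83]]
After line 3 (extend unpacks [44], adds 44): lst = [21, 16, 7, 2, [75, 83], 44]
After line 4: result = len(lst) = 6

[21, 16, 7, 2, [75, 83], 44]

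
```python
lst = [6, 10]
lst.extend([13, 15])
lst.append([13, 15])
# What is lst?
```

After line 1: lst = [6, 10]
After line 2 (extend unpacks [13, 15]): lst = [6, 10, 13, 15]
After line 3 (append adds [13, 15] as single element): lst = [6, 10, 13, 15, [13, 15]]

[6, 10, 13, 15, [13, 15]]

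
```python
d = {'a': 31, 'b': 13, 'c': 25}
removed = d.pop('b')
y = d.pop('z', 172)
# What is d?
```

After line 1: d = {'a': 31, 'b': 13, 'c': 25}
After line 2 (pop 'b' returns 13): d = {'a': 31, 'c': 25}, removed = 13
After line 3 (pop 'z' missing, returns default 172): d = {'a': 31, 'c': 25}, y = 172

{'a': 31, 'c': 25}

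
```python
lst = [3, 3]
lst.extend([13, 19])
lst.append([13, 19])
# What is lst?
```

After line 1: lst = [3, 3]
After line 2 (extend unpacks [13, 19]): lst = [3, 3, 13, 19]
After line 3 (append adds [13, 19] as single element): lst = [3, 3, 13, 19, [13, 19]]

[3, 3, 13, 19, [13, 19]]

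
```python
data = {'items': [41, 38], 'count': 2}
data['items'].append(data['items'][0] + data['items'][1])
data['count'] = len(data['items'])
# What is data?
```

After line 1: data = {'items': [41, 38], 'count': 2}
After line 2 (append 41 + 38 = 79): data = {'items': [41, 38, 79], 'count': 2}
After line 3 (count = len(items) = 3): data = {'items': [41, 38, 79], 'count': 3}

{'items': [41, 38, 79], 'count': 3}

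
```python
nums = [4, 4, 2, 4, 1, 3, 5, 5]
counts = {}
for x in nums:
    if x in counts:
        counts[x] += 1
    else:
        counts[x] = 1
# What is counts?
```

Initial: counts = {}, nums = [4, 4, 2, 4, 1, 3, 5, 5]
See 4: counts = {4: 1}
See 4: counts = {4: 2}
See 2: counts = {4: 2, 2: 1}
See 4: counts = {4: 3, 2: 1}
See 1: counts = {4: 3, 2: 1, 1: 1}
See 3: counts = {4: 3, 2: 1, 1: 1, 3: 1}
See 5: counts = {4: 3, 2: 1, 1: 1, 3: 1, 5: 1}
See 5: counts = {4: 3, 2: 1, 1: 1, 3: 1, 5: 2}

{4: 3, 2: 1, 1: 1, 3: 1, 5: 2}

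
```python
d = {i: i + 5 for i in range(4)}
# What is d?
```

{0: 5, 1: 6, 2: 7, 3: 8}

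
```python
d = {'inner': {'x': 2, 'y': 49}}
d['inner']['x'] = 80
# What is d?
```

After line 1: d = {'inner': {'x': 2, 'y': 49}}
After line 2 (inner x overwritten): d = {'inner': {'x': 80, 'y': 49}}

{'inner': {'x': 80, 'y': 49}}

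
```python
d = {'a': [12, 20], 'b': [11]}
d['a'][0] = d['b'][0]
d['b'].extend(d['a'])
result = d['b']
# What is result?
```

After line 1: d = {'a': [12, 20], 'b': [11]}
After line 2 (a[0] = b[0] = 11): d = {'a': [11, 20], 'b': [11]}
After line 3 (b.extend(a) appends [11, 20]): d = {'a': [11, 20], 'b': [11, 11, 20]}
After line 4: result = d['b'] = [11, 11, 20]

[11, 11, 20]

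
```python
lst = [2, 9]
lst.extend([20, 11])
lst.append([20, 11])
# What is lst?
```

After line 1: lst = [2, 9]
After line 2 (extend unpacks [20, 11]): lst = [2, 9, 20, 11]
After line 3 (append adds [20, 11] as single element): lst = [2, 9, 20, 11, [20, 11]]

[2, 9, 20, 11, [20, 11]]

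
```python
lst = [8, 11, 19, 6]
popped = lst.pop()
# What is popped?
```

6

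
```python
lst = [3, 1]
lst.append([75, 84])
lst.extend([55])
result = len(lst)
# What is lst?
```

After line 1: lst = [3, 1]
After line 2 (append adds [75, 84] as single element): lst = [3, 1, [75, 84]]
After line 3 (extend unpacks [55], adds 55): lst = [3, 1, [75, 84], 55]
After line 4: result = len(lst) = 4

[3, 1, [75, 84], 55]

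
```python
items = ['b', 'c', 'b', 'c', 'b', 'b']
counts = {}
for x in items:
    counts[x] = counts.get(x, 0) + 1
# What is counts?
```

Initial: counts = {}, items = ['b', 'c', 'b', 'c', 'b', 'b']
See 'b': counts = {'b': 1}
See 'c': counts = {'b': 1, 'c': 1}
See 'b': counts = {'b': 2, 'c': 1}
See 'c': counts = {'b': 2, 'c': 2}
See 'b': counts = {'b': 3, 'c': 2}
See 'b': counts = {'b': 4, 'c': 2}

{'b': 4, 'c': 2}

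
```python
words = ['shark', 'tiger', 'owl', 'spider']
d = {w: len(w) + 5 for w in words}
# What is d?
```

{'shark': 10, 'tiger': 10, 'owl': 8, 'spider': 11}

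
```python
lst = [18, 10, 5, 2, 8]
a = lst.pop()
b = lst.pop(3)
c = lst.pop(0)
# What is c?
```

After line 1: lst = [18, 10, 5, 2, 8]
After line 2 (pop() -> a = 8): lst = [18, 10, 5, 2]
After line 3 (pop(3) -> b = 2): lst = [18, 10, 5]
After line 4 (pop(0) -> c = 18): lst = [10, 5]

18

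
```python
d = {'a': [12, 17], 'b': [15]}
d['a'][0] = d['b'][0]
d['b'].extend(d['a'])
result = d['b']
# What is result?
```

After line 1: d = {'a': [12, 17], 'b': [15]}
After line 2 (a[0] = b[0] = 15): d = {'a': [15, 17], 'b': [15]}
After line 3 (b.extend(a) appends [15, 17]): d = {'a': [15, 17], 'b': [15, 15, 17]}
After line 4: result = d['b'] = [15, 15, 17]

[15, 15, 17]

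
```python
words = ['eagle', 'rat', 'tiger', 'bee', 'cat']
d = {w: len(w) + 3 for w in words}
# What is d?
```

{'eagle': 8, 'rat': 6, 'tiger': 8, 'bee': 6, 'cat': 6}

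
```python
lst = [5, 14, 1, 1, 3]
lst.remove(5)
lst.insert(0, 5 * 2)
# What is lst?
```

After line 1: lst = [5, 14, 1, 1, 3]
After line 2 (remove first 5): lst = [14, 1, 1, 3]
After line 3 (insert 10 at index 0): lst = [10, 14, 1, 1, 3]

[10, 14, 1, 1, 3]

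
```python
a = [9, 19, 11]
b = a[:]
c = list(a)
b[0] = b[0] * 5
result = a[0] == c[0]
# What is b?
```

After line 1: a = [9, 19, 11]
After line 2 (b = a[:], copy): a = [9, 19, 11], b = [9, 19, 11]
After line 3 (c = list(a) is a copy, new object): c = [9, 19, 11]
After line 4 (b[0] = 9 * 5 = 45; only b mutates (copy)): a = [9, 19, 11], b = [45, 19, 11], c = [9, 19, 11]
After line 5 (a[0] = 9, c[0] = 9; result = True)

[45, 19, 11]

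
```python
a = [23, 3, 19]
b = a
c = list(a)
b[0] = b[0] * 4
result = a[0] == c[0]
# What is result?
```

After line 1: a = [23, 3, 19]
After line 2 (b = a, alias): a = [23, 3, 19], b = [23, 3, 19]
After line 3 (c = list(a) is a copy, new object): c = [23, 3, 19]
After line 4 (b[0] = 23 * 4 = 92; mutates shared a/b): a = b = [92, 3, 19], c = [23, 3, 19]
After line 5 (a[0] = 92, c[0] = 23; result = False)

False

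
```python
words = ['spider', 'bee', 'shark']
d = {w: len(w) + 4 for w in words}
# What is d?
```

{'spider': 10, 'bee': 7, 'shark': 9}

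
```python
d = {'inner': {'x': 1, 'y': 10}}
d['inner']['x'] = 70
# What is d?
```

After line 1: d = {'inner': {'x': 1, 'y': 10}}
After line 2 (inner x overwritten): d = {'inner': {'x': 70, 'y': 10}}

{'inner': {'x': 70, 'y': 10}}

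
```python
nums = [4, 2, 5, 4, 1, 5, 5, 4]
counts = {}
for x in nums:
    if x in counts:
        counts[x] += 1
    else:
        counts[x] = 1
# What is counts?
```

Initial: counts = {}, nums = [4, 2, 5, 4, 1, 5, 5, 4]
See 4: counts = {4: 1}
See 2: counts = {4: 1, 2: 1}
See 5: counts = {4: 1, 2: 1, 5: 1}
See 4: counts = {4: 2, 2: 1, 5: 1}
See 1: counts = {4: 2, 2: 1, 5: 1, 1: 1}
See 5: counts = {4: 2, 2: 1, 5: 2, 1: 1}
See 5: counts = {4: 2, 2: 1, 5: 3, 1: 1}
See 4: counts = {4: 3, 2: 1, 5: 3, 1: 1}

{4: 3, 2: 1, 5: 3, 1: 1}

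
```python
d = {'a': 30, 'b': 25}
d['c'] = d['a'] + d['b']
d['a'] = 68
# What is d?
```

After line 1: d = {'a': 30, 'b': 25}
After line 2 (d['c'] = 30 + 25): d = {'a': 30, 'b': 25, 'c': 55}
After line 3: d = {'a': 68, 'b': 25, 'c': 55}

{'a': 68, 'b': 25, 'c': 55}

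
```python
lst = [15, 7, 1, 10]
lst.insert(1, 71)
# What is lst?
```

[15, 71, 7, 1, 10]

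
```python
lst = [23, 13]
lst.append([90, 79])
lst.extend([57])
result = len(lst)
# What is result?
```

After line 1: lst = [23, 13]
After line 2 (append adds [90, 79] as single element): lst = [23, 13, [90, 79]]
After line 3 (extend unpacks [57], adds 57): lst = [23, 13, [90, 79], 57]
After line 4: result = len(lst) = 4

4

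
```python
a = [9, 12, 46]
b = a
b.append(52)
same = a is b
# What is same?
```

After line 1: a = [9, 12, 46]
After line 2 (b = a is an alias, same object): a = [9, 12, 46], b = [9, 12, 46]
After line 3 (b.append mutates the shared list): a = [9, 12, 46, 52], b = [9, 12, 46, 52]
After line 4 (same = a is b; same object -> True): same = True

True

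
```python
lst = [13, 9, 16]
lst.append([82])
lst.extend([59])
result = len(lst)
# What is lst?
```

After line 1: lst = [13, 9, 16]
After line 2 (append adds [82] as single element): lst = [13, 9, 16, [82]]
After line 3 (extend unpacks [59], adds 59): lst = [13, 9, 16, [82], 59]
After line 4: result = len(lst) = 5

[13, 9, 16, [82], 59]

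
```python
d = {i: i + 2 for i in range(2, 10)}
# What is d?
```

{2: 4, 3: 5, 4: 6, 5: 7, 6: 8, 7: 9, 8: 10, 9: 11}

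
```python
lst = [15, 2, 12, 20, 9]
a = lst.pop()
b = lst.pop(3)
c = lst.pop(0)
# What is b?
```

After line 1: lst = [15, 2, 12, 20, 9]
After line 2 (pop() -> a = 9): lst = [15, 2, 12, 20]
After line 3 (pop(3) -> b = 20): lst = [15, 2, 12]
After line 4 (pop(0) -> c = 15): lst = [2, 12]

20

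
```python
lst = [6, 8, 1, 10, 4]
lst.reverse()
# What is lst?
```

[4, 10, 1, 8, 6]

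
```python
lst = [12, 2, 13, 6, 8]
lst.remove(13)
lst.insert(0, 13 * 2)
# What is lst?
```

After line 1: lst = [12, 2, 13, 6, 8]
After line 2 (remove first 13): lst = [12, 2, 6, 8]
After line 3 (insert 26 at index 0): lst = [26, 12, 2, 6, 8]

[26, 12, 2, 6, 8]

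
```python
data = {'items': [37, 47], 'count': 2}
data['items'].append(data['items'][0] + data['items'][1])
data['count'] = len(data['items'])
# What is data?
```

After line 1: data = {'items': [37, 47], 'count': 2}
After line 2 (append 37 + 47 = 84): data = {'items': [37, 47, 84], 'count': 2}
After line 3 (count = len(items) = 3): data = {'items': [37, 47, 84], 'count': 3}

{'items': [37, 47, 84], 'count': 3}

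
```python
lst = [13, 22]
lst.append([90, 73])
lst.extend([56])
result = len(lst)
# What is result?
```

After line 1: lst = [13, 22]
After line 2 (append adds [90, 73] as single element): lst = [13, 22, [90, 73]]
After line 3 (extend unpacks [56], adds 56): lst = [13, 22, [90, 73], 56]
After line 4: result = len(lst) = 4

4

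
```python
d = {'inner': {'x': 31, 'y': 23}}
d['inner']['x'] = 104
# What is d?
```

After line 1: d = {'inner': {'x': 31, 'y': 23}}
After line 2 (inner x overwritten): d = {'inner': {'x': 104, 'y': 23}}

{'inner': {'x': 104, 'y': 23}}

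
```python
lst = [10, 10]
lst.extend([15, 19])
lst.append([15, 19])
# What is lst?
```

After line 1: lst = [10, 10]
After line 2 (extend unpacks [15, 19]): lst = [10, 10, 15, 19]
After line 3 (append adds [15, 19] as single element): lst = [10, 10, 15, 19, [15, 19]]

[10, 10, 15, 19, [15, 19]]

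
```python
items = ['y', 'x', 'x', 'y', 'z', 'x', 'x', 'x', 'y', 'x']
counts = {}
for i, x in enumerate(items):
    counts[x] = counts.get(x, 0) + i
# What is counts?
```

Initial: counts = {}, items = ['y', 'x', 'x', 'y', 'z', 'x', 'x', 'x', 'y', 'x']
i=0, x='y': counts = {'y': 0}
i=1, x='x': counts = {'y': 0, 'x': 1}
i=2, x='x': counts = {'y': 0, 'x': 3}
i=3, x='y': counts = {'y': 3, 'x': 3}
i=4, x='z': counts = {'y': 3, 'x': 3, 'z': 4}
i=5, x='x': counts = {'y': 3, 'x': 8, 'z': 4}
i=6, x='x': counts = {'y': 3, 'x': 14, 'z': 4}
i=7, x='x': counts = {'y': 3, 'x': 21, 'z': 4}
i=8, x='y': counts = {'y': 11, 'x': 21, 'z': 4}
i=9, x='x': counts = {'y': 11, 'x': 30, 'z': 4}

{'y': 11, 'x': 30, 'z': 4}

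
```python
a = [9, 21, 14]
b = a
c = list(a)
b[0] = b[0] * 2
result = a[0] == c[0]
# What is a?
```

After line 1: a = [9, 21, 14]
After line 2 (b = a, alias): a = [9, 21, 14], b = [9, 21, 14]
After line 3 (c = list(a) is a copy, new object): c = [9, 21, 14]
After line 4 (b[0] = 9 * 2 = 18; mutates shared a/b): a = b = [18, 21, 14], c = [9, 21, 14]
After line 5 (a[0] = 18, c[0] = 9; result = False)

[18, 21, 14]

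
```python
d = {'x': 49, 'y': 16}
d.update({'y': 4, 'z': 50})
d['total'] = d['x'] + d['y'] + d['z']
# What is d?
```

After line 1: d = {'x': 49, 'y': 16}
After line 2 (y overwritten, z added): d = {'x': 49, 'y': 4, 'z': 50}
After line 3 (total = 49 + 4 + 50 = 103): d = {'x': 49, 'y': 4, 'z': 50, 'total': 103}

{'x': 49, 'y': 4, 'z': 50, 'total': 103}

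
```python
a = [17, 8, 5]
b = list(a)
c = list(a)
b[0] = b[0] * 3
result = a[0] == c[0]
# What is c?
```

After line 1: a = [17, 8, 5]
After line 2 (b = list(a), copy): a = [17, 8, 5], b = [17, 8, 5]
After line 3 (c = list(a) is a copy, new object): c = [17, 8, 5]
After line 4 (b[0] = 17 * 3 = 51; only b mutates (copy)): a = [17, 8, 5], b = [51, 8, 5], c = [17, 8, 5]
After line 5 (a[0] = 17, c[0] = 17; result = True)

[17, 8, 5]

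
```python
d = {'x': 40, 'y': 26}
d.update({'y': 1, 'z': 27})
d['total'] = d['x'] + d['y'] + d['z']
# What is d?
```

After line 1: d = {'x': 40, 'y': 26}
After line 2 (y overwritten, z added): d = {'x': 40, 'y': 1, 'z': 27}
After line 3 (total = 40 + 1 + 27 = 68): d = {'x': 40, 'y': 1, 'z': 27, 'total': 68}

{'x': 40, 'y': 1, 'z': 27, 'total': 68}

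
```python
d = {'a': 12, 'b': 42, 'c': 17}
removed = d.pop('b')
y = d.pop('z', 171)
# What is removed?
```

After line 1: d = {'a': 12, 'b': 42, 'c': 17}
After line 2 (pop 'b' returns 42): d = {'a': 12, 'c': 17}, removed = 42
After line 3 (pop 'z' missing, returns default 171): d = {'a': 12, 'c': 17}, y = 171

42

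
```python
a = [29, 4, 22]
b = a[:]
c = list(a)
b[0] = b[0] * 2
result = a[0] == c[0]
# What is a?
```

After line 1: a = [29, 4, 22]
After line 2 (b = a[:], copy): a = [29, 4, 22], b = [29, 4, 22]
After line 3 (c = list(a) is a copy, new object): c = [29, 4, 22]
After line 4 (b[0] = 29 * 2 = 58; only b mutates (copy)): a = [29, 4, 22], b = [58, 4, 22], c = [29, 4, 22]
After line 5 (a[0] = 29, c[0] = 29; result = True)

[29, 4, 22]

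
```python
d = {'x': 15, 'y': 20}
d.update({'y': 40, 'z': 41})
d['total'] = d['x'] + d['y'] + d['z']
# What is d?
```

After line 1: d = {'x': 15, 'y': 20}
After line 2 (y overwritten, z added): d = {'x': 15, 'y': 40, 'z': 41}
After line 3 (total = 15 + 40 + 41 = 96): d = {'x': 15, 'y': 40, 'z': 41, 'total': 96}

{'x': 15, 'y': 40, 'z': 41, 'total': 96}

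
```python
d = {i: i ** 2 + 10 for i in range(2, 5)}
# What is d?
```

{2: 14, 3: 19, 4: 26}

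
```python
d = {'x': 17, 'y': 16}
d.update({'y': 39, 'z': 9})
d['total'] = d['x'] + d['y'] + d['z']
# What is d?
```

After line 1: d = {'x': 17, 'y': 16}
After line 2 (y overwritten, z added): d = {'x': 17, 'y': 39, 'z': 9}
After line 3 (total = 17 + 39 + 9 = 65): d = {'x': 17, 'y': 39, 'z': 9, 'total': 65}

{'x': 17, 'y': 39, 'z': 9, 'total': 65}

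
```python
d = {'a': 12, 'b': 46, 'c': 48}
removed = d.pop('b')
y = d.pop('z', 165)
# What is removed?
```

After line 1: d = {'a': 12, 'b': 46, 'c': 48}
After line 2 (pop 'b' returns 46): d = {'a': 12, 'c': 48}, removed = 46
After line 3 (pop 'z' missing, returns default 165): d = {'a': 12, 'c': 48}, y = 165

46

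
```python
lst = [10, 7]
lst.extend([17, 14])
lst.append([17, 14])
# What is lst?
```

After line 1: lst = [10, 7]
After line 2 (extend unpacks [17, 14]): lst = [10, 7, 17, 14]
After line 3 (append adds [17, 14] as single element): lst = [10, 7, 17, 14, [17, 14]]

[10, 7, 17, 14, [17, 14]]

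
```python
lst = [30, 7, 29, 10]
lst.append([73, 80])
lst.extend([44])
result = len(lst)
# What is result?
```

After line 1: lst = [30, 7, 29, 10]
After line 2 (append adds [73, 80] as single element): lst = [30, 7, 29, 10, [73, 80]]
After line 3 (extend unpacks [44], adds 44): lst = [30, 7, 29, 10, [73, 80], 44]
After line 4: result = len(lst) = 6

6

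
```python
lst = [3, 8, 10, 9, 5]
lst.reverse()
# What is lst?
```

[5, 9, 10, 8, 3]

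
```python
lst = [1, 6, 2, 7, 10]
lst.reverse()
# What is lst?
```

[10, 7, 2, 6, 1]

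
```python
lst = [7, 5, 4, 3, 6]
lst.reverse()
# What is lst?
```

[6, 3, 4, 5, 7]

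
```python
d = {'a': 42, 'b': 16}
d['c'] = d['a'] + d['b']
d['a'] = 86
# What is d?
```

After line 1: d = {'a': 42, 'b': 16}
After line 2 (d['c'] = 42 + 16): d = {'a': 42, 'b': 16, 'c': 58}
After line 3: d = {'a': 86, 'b': 16, 'c': 58}

{'a': 86, 'b': 16, 'c': 58}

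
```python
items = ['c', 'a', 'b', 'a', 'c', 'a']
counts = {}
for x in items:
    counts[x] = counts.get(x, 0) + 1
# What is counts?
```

Initial: counts = {}, items = ['c', 'a', 'b', 'a', 'c', 'a']
See 'c': counts = {'c': 1}
See 'a': counts = {'c': 1, 'a': 1}
See 'b': counts = {'c': 1, 'a': 1, 'b': 1}
See 'a': counts = {'c': 1, 'a': 2, 'b': 1}
See 'c': counts = {'c': 2, 'a': 2, 'b': 1}
See 'a': counts = {'c': 2, 'a': 3, 'b': 1}

{'c': 2, 'a': 3, 'b': 1}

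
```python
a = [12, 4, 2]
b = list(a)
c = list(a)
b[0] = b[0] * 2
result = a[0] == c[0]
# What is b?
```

After line 1: a = [12, 4, 2]
After line 2 (b = list(a), copy): a = [12, 4, 2], b = [12, 4, 2]
After line 3 (c = list(a) is a copy, new object): c = [12, 4, 2]
After line 4 (b[0] = 12 * 2 = 24; only b mutates (copy)): a = [12, 4, 2], b = [24, 4, 2], c = [12, 4, 2]
After line 5 (a[0] = 12, c[0] = 12; result = True)

[24, 4, 2]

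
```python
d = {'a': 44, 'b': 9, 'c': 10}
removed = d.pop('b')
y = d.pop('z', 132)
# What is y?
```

After line 1: d = {'a': 44, 'b': 9, 'c': 10}
After line 2 (pop 'b' returns 9): d = {'a': 44, 'c': 10}, removed = 9
After line 3 (pop 'z' missing, returns default 132): d = {'a': 44, 'c': 10}, y = 132

132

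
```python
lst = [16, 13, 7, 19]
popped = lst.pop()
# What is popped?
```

19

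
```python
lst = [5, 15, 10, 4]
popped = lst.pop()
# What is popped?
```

4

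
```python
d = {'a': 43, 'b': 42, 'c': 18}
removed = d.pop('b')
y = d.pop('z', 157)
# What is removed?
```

After line 1: d = {'a': 43, 'b': 42, 'c': 18}
After line 2 (pop 'b' returns 42): d = {'a': 43, 'c': 18}, removed = 42
After line 3 (pop 'z' missing, returns default 157): d = {'a': 43, 'c': 18}, y = 157

42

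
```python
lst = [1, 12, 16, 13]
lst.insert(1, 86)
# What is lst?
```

[1, 86, 12, 16, 13]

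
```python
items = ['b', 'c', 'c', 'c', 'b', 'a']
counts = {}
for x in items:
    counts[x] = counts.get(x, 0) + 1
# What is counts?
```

Initial: counts = {}, items = ['b', 'c', 'c', 'c', 'b', 'a']
See 'b': counts = {'b': 1}
See 'c': counts = {'b': 1, 'c': 1}
See 'c': counts = {'b': 1, 'c': 2}
See 'c': counts = {'b': 1, 'c': 3}
See 'b': counts = {'b': 2, 'c': 3}
See 'a': counts = {'b': 2, 'c': 3, 'a': 1}

{'b': 2, 'c': 3, 'a': 1}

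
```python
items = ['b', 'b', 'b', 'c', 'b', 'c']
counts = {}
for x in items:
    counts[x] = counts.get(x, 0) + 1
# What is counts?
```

Initial: counts = {}, items = ['b', 'b', 'b', 'c', 'b', 'c']
See 'b': counts = {'b': 1}
See 'b': counts = {'b': 2}
See 'b': counts = {'b': 3}
See 'c': counts = {'b': 3, 'c': 1}
See 'b': counts = {'b': 4, 'c': 1}
See 'c': counts = {'b': 4, 'c': 2}

{'b': 4, 'c': 2}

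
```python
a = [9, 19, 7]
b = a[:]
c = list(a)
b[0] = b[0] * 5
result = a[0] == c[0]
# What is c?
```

After line 1: a = [9, 19, 7]
After line 2 (b = a[:], copy): a = [9, 19, 7], b = [9, 19, 7]
After line 3 (c = list(a) is a copy, new object): c = [9, 19, 7]
After line 4 (b[0] = 9 * 5 = 45; only b mutates (copy)): a = [9, 19, 7], b = [45, 19, 7], c = [9, 19, 7]
After line 5 (a[0] = 9, c[0] = 9; result = True)

[9, 19, 7]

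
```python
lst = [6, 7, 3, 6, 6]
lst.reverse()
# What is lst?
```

[6, 6, 3, 7, 6]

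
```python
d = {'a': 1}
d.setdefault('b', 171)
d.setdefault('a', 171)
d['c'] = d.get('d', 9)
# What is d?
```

After line 1: d = {'a': 1}
After line 2 (setdefault adds 'b'=171): d = {'a': 1, 'b': 171}
After line 3 (setdefault 'a' no-op, already exists): d = {'a': 1, 'b': 171}
After line 4 (get('d', 9) returns default since 'd' not in d): d = {'a': 1, 'b': 171, 'c': 9}

{'a': 1, 'b': 171, 'c': 9}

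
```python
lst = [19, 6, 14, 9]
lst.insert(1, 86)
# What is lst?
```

[19, 86, 6, 14, 9]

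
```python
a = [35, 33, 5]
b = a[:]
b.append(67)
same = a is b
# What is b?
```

After line 1: a = [35, 33, 5]
After line 2 (b = a[:] is a shallow copy, new object): a = [35, 33, 5], b = [35, 33, 5]
After line 3 (append only mutates b): a = [35, 33, 5], b = [35, 33, 5, 67]
After line 4 (same = a is b; different objects -> False): same = False

[35, 33, 5, 67]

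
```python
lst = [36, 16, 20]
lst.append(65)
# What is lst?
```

[36, 16, 20, 65]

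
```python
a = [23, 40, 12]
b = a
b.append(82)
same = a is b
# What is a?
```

After line 1: a = [23, 40, 12]
After line 2 (b = a is an alias, same object): a = [23, 40, 12], b = [23, 40, 12]
After line 3 (b.append mutates the shared list): a = [23, 40, 12, 82], b = [23, 40, 12, 82]
After line 4 (same = a is b; same object -> True): same = True

[23, 40, 12, 82]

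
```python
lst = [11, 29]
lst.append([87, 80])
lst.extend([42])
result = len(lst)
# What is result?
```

After line 1: lst = [11, 29]
After line 2 (append adds [87, 80] as single element): lst = [11, 29, [87, 80]]
After line 3 (extend unpacks [42], adds 42): lst = [11, 29, [87, 80], 42]
After line 4: result = len(lst) = 4

4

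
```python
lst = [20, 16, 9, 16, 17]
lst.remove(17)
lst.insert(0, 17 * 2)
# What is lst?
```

After line 1: lst = [20, 16, 9, 16, 17]
After line 2 (remove first 17): lst = [20, 16, 9, 16]
After line 3 (insert 34 at index 0): lst = [34, 20, 16, 9, 16]

[34, 20, 16, 9, 16]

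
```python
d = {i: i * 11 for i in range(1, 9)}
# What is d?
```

{1: 11, 2: 22, 3: 33, 4: 44, 5: 55, 6: 66, 7: 77, 8: 88}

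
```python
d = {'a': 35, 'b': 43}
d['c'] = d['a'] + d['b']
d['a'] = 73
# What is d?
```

After line 1: d = {'a': 35, 'b': 43}
After line 2 (d['c'] = 35 + 43): d = {'a': 35, 'b': 43, 'c': 78}
After line 3: d = {'a': 73, 'b': 43, 'c': 78}

{'a': 73, 'b': 43, 'c': 78}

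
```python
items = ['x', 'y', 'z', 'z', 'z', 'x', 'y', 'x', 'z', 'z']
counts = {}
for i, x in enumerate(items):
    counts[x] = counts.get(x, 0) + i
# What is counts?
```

Initial: counts = {}, items = ['x', 'y', 'z', 'z', 'z', 'x', 'y', 'x', 'z', 'z']
i=0, x='x': counts = {'x': 0}
i=1, x='y': counts = {'x': 0, 'y': 1}
i=2, x='z': counts = {'x': 0, 'y': 1, 'z': 2}
i=3, x='z': counts = {'x': 0, 'y': 1, 'z': 5}
i=4, x='z': counts = {'x': 0, 'y': 1, 'z': 9}
i=5, x='x': counts = {'x': 5, 'y': 1, 'z': 9}
i=6, x='y': counts = {'x': 5, 'y': 7, 'z': 9}
i=7, x='x': counts = {'x': 12, 'y': 7, 'z': 9}
i=8, x='z': counts = {'x': 12, 'y': 7, 'z': 17}
i=9, x='z': counts = {'x': 12, 'y': 7, 'z': 26}

{'x': 12, 'y': 7, 'z': 26}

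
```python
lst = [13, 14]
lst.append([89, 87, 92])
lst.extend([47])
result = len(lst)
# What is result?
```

After line 1: lst = [13, 14]
After line 2 (append adds [89, 87, 92] as single element): lst = [13, 14, [89, 87, 92]]
After line 3 (extend unpacks [47], adds 47): lst = [13, 14, [89, 87, 92], 47]
After line 4: result = len(lst) = 4

4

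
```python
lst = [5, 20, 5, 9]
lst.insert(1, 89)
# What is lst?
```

[5, 89, 20, 5, 9]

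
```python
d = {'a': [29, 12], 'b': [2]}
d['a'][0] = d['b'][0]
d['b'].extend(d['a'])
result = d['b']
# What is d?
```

After line 1: d = {'a': [29, 12], 'b': [2]}
After line 2 (a[0] = b[0] = 2): d = {'a': [2, 12], 'b': [2]}
After line 3 (b.extend(a) appends [2, 12]): d = {'a': [2, 12], 'b': [2, 2, 12]}
After line 4: result = d['b'] = [2, 2, 12]

{'a': [2, 12], 'b': [2, 2, 12]}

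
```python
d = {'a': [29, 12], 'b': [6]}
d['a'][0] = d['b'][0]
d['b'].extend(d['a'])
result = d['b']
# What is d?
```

After line 1: d = {'a': [29, 12], 'b': [6]}
After line 2 (a[0] = b[0] = 6): d = {'a': [6, 12], 'b': [6]}
After line 3 (b.extend(a) appends [6, 12]): d = {'a': [6, 12], 'b': [6, 6, 12]}
After line 4: result = d['b'] = [6, 6, 12]

{'a': [6, 12], 'b': [6, 6, 12]}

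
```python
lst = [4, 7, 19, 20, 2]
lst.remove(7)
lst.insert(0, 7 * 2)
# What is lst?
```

After line 1: lst = [4, 7, 19, 20, 2]
After line 2 (remove first 7): lst = [4, 19, 20, 2]
After line 3 (insert 14 at index 0): lst = [14, 4, 19, 20, 2]

[14, 4, 19, 20, 2]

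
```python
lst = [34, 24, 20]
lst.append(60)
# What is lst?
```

[34, 24, 20, 60]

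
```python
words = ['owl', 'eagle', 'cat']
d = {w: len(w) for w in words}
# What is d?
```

{'owl': 3, 'eagle': 5, 'cat': 3}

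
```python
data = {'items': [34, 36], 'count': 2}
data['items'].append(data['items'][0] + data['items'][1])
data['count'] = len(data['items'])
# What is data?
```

After line 1: data = {'items': [34, 36], 'count': 2}
After line 2 (append 34 + 36 = 70): data = {'items': [34, 36, 70], 'count': 2}
After line 3 (count = len(items) = 3): data = {'items': [34, 36, 70], 'count': 3}

{'items': [34, 36, 70], 'count': 3}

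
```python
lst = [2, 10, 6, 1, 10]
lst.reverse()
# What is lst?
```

[10, 1, 6, 10, 2]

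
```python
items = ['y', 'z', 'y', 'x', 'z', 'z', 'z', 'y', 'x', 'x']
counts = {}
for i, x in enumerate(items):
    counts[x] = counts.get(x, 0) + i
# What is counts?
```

Initial: counts = {}, items = ['y', 'z', 'y', 'x', 'z', 'z', 'z', 'y', 'x', 'x']
i=0, x='y': counts = {'y': 0}
i=1, x='z': counts = {'y': 0, 'z': 1}
i=2, x='y': counts = {'y': 2, 'z': 1}
i=3, x='x': counts = {'y': 2, 'z': 1, 'x': 3}
i=4, x='z': counts = {'y': 2, 'z': 5, 'x': 3}
i=5, x='z': counts = {'y': 2, 'z': 10, 'x': 3}
i=6, x='z': counts = {'y': 2, 'z': 16, 'x': 3}
i=7, x='y': counts = {'y': 9, 'z': 16, 'x': 3}
i=8, x='x': counts = {'y': 9, 'z': 16, 'x': 11}
i=9, x='x': counts = {'y': 9, 'z': 16, 'x': 20}

{'y': 9, 'z': 16, 'x': 20}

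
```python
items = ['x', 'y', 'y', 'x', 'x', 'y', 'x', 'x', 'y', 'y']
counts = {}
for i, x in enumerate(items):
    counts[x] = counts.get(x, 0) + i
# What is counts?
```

Initial: counts = {}, items = ['x', 'y', 'y', 'x', 'x', 'y', 'x', 'x', 'y', 'y']
i=0, x='x': counts = {'x': 0}
i=1, x='y': counts = {'x': 0, 'y': 1}
i=2, x='y': counts = {'x': 0, 'y': 3}
i=3, x='x': counts = {'x': 3, 'y': 3}
i=4, x='x': counts = {'x': 7, 'y': 3}
i=5, x='y': counts = {'x': 7, 'y': 8}
i=6, x='x': counts = {'x': 13, 'y': 8}
i=7, x='x': counts = {'x': 20, 'y': 8}
i=8, x='y': counts = {'x': 20, 'y': 16}
i=9, x='y': counts = {'x': 20, 'y': 25}

{'x': 20, 'y': 25}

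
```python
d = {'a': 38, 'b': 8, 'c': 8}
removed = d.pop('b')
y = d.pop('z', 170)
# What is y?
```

After line 1: d = {'a': 38, 'b': 8, 'c': 8}
After line 2 (pop 'b' returns 8): d = {'a': 38, 'c': 8}, removed = 8
After line 3 (pop 'z' missing, returns default 170): d = {'a': 38, 'c': 8}, y = 170

170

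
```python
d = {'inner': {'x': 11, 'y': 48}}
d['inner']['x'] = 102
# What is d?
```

After line 1: d = {'inner': {'x': 11, 'y': 48}}
After line 2 (inner x overwritten): d = {'inner': {'x': 102, 'y': 48}}

{'inner': {'x': 102, 'y': 48}}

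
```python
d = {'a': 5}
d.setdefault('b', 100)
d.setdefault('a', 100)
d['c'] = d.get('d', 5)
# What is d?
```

After line 1: d = {'a': 5}
After line 2 (setdefault adds 'b'=100): d = {'a': 5, 'b': 100}
After line 3 (setdefault 'a' no-op, already exists): d = {'a': 5, 'b': 100}
After line 4 (get('d', 5) returns default since 'd' not in d): d = {'a': 5, 'b': 100, 'c': 5}

{'a': 5, 'b': 100, 'c': 5}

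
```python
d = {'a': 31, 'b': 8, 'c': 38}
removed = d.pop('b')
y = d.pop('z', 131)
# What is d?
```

After line 1: d = {'a': 31, 'b': 8, 'c': 38}
After line 2 (pop 'b' returns 8): d = {'a': 31, 'c': 38}, removed = 8
After line 3 (pop 'z' missing, returns default 131): d = {'a': 31, 'c': 38}, y = 131

{'a': 31, 'c': 38}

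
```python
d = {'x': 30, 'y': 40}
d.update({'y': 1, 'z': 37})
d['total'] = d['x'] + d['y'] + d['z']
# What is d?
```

After line 1: d = {'x': 30, 'y': 40}
After line 2 (y overwritten, z added): d = {'x': 30, 'y': 1, 'z': 37}
After line 3 (total = 30 + 1 + 37 = 68): d = {'x': 30, 'y': 1, 'z': 37, 'total': 68}

{'x': 30, 'y': 1, 'z': 37, 'total': 68}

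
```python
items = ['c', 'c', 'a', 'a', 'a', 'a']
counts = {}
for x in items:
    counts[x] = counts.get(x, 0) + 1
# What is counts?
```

Initial: counts = {}, items = ['c', 'c', 'a', 'a', 'a', 'a']
See 'c': counts = {'c': 1}
See 'c': counts = {'c': 2}
See 'a': counts = {'c': 2, 'a': 1}
See 'a': counts = {'c': 2, 'a': 2}
See 'a': counts = {'c': 2, 'a': 3}
See 'a': counts = {'c': 2, 'a': 4}

{'c': 2, 'a': 4}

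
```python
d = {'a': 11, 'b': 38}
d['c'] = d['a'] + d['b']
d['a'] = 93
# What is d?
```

After line 1: d = {'a': 11, 'b': 38}
After line 2 (d['c'] = 11 + 38): d = {'a': 11, 'b': 38, 'c': 49}
After line 3: d = {'a': 93, 'b': 38, 'c': 49}

{'a': 93, 'b': 38, 'c': 49}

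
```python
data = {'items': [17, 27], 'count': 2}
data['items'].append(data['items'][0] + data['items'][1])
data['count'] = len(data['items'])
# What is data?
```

After line 1: data = {'items': [17, 27], 'count': 2}
After line 2 (append 17 + 27 = 44): data = {'items': [17, 27, 44], 'count': 2}
After line 3 (count = len(items) = 3): data = {'items': [17, 27, 44], 'count': 3}

{'items': [17, 27, 44], 'count': 3}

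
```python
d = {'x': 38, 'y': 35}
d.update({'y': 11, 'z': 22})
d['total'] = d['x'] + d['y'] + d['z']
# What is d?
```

After line 1: d = {'x': 38, 'y': 35}
After line 2 (y overwritten, z added): d = {'x': 38, 'y': 11, 'z': 22}
After line 3 (total = 38 + 11 + 22 = 71): d = {'x': 38, 'y': 11, 'z': 22, 'total': 71}

{'x': 38, 'y': 11, 'z': 22, 'total': 71}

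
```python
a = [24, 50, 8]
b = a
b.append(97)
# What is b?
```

After line 1: a = [24, 50, 8]
After line 2 (b = a is an alias, same object): a = [24, 50, 8], b = [24, 50, 8]
After line 3 (b.append mutates the shared list): a = [24, 50, 8, 97], b = [24, 50, 8, 97]

[24, 50, 8, 97]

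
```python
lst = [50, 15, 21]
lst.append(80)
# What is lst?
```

[50, 15, 21, 80]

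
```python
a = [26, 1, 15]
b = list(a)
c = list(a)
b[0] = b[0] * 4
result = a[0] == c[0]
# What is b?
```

After line 1: a = [26, 1, 15]
After line 2 (b = list(a), copy): a = [26, 1, 15], b = [26, 1, 15]
After line 3 (c = list(a) is a copy, new object): c = [26, 1, 15]
After line 4 (b[0] = 26 * 4 = 104; only b mutates (copy)): a = [26, 1, 15], b = [104, 1, 15], c = [26, 1, 15]
After line 5 (a[0] = 26, c[0] = 26; result = True)

[104, 1, 15]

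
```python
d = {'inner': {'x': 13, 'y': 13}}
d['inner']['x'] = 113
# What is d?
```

After line 1: d = {'inner': {'x': 13, 'y': 13}}
After line 2 (inner x overwritten): d = {'inner': {'x': 113, 'y': 13}}

{'inner': {'x': 113, 'y': 13}}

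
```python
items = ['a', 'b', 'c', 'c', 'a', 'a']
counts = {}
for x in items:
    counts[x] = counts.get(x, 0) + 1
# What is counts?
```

Initial: counts = {}, items = ['a', 'b', 'c', 'c', 'a', 'a']
See 'a': counts = {'a': 1}
See 'b': counts = {'a': 1, 'b': 1}
See 'c': counts = {'a': 1, 'b': 1, 'c': 1}
See 'c': counts = {'a': 1, 'b': 1, 'c': 2}
See 'a': counts = {'a': 2, 'b': 1, 'c': 2}
See 'a': counts = {'a': 3, 'b': 1, 'c': 2}

{'a': 3, 'b': 1, 'c': 2}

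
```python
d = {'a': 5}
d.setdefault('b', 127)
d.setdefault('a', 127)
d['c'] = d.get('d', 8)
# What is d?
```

After line 1: d = {'a': 5}
After line 2 (setdefault adds 'b'=127): d = {'a': 5, 'b': 127}
After line 3 (setdefault 'a' no-op, already exists): d = {'a': 5, 'b': 127}
After line 4 (get('d', 8) returns default since 'd' not in d): d = {'a': 5, 'b': 127, 'c': 8}

{'a': 5, 'b': 127, 'c': 8}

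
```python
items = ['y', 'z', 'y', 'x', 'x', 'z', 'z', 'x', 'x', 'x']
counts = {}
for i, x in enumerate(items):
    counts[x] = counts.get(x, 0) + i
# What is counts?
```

Initial: counts = {}, items = ['y', 'z', 'y', 'x', 'x', 'z', 'z', 'x', 'x', 'x']
i=0, x='y': counts = {'y': 0}
i=1, x='z': counts = {'y': 0, 'z': 1}
i=2, x='y': counts = {'y': 2, 'z': 1}
i=3, x='x': counts = {'y': 2, 'z': 1, 'x': 3}
i=4, x='x': counts = {'y': 2, 'z': 1, 'x': 7}
i=5, x='z': counts = {'y': 2, 'z': 6, 'x': 7}
i=6, x='z': counts = {'y': 2, 'z': 12, 'x': 7}
i=7, x='x': counts = {'y': 2, 'z': 12, 'x': 14}
i=8, x='x': counts = {'y': 2, 'z': 12, 'x': 22}
i=9, x='x': counts = {'y': 2, 'z': 12, 'x': 31}

{'y': 2, 'z': 12, 'x': 31}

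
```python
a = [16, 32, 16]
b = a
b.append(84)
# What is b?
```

After line 1: a = [16, 32, 16]
After line 2 (b = a is an alias, same object): a = [16, 32, 16], b = [16, 32, 16]
After line 3 (b.append mutates the shared list): a = [16, 32, 16, 84], b = [16, 32, 16, 84]

[16, 32, 16, 84]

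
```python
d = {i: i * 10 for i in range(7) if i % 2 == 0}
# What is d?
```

{0: 0, 2: 20, 4: 40, 6: 60}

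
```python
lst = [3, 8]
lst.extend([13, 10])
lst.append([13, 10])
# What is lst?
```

After line 1: lst = [3, 8]
After line 2 (extend unpacks [13, 10]): lst = [3, 8, 13, 10]
After line 3 (append adds [13, 10] as single element): lst = [3, 8, 13, 10, [13, 10]]

[3, 8, 13, 10, [13, 10]]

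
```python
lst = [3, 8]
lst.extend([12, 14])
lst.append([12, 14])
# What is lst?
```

After line 1: lst = [3, 8]
After line 2 (extend unpacks [12, 14]): lst = [3, 8, 12, 14]
After line 3 (append adds [12, 14] as single element): lst = [3, 8, 12, 14, [12, 14]]

[3, 8, 12, 14, [12, 14]]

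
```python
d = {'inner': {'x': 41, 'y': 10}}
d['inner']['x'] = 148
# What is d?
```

After line 1: d = {'inner': {'x': 41, 'y': 10}}
After line 2 (inner x overwritten): d = {'inner': {'x': 148, 'y': 10}}

{'inner': {'x': 148, 'y': 10}}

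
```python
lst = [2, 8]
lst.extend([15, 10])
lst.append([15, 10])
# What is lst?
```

After line 1: lst = [2, 8]
After line 2 (extend unpacks [15, 10]): lst = [2, 8, 15, 10]
After line 3 (append adds [15, 10] as single element): lst = [2, 8, 15, 10, [15, 10]]

[2, 8, 15, 10, [15, 10]]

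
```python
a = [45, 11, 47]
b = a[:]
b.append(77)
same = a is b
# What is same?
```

After line 1: a = [45, 11, 47]
After line 2 (b = a[:] is a shallow copy, new object): a = [45, 11, 47], b = [45, 11, 47]
After line 3 (append only mutates b): a = [45, 11, 47], b = [45, 11, 47, 77]
After line 4 (same = a is b; different objects -> False): same = False

False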